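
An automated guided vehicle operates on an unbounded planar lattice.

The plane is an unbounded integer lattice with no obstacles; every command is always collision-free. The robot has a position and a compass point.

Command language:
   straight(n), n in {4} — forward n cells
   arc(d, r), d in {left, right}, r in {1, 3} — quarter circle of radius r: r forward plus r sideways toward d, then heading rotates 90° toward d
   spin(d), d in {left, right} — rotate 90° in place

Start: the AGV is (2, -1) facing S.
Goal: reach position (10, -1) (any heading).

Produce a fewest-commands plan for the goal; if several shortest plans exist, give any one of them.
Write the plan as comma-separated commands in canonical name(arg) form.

start: (2, -1) facing S
t=1 spin(left) ⇒ (2, -1) facing E
t=2 straight(4) ⇒ (6, -1) facing E
t=3 straight(4) ⇒ (10, -1) facing E
nothing shorter than 3 reaches the goal.

spin(left), straight(4), straight(4)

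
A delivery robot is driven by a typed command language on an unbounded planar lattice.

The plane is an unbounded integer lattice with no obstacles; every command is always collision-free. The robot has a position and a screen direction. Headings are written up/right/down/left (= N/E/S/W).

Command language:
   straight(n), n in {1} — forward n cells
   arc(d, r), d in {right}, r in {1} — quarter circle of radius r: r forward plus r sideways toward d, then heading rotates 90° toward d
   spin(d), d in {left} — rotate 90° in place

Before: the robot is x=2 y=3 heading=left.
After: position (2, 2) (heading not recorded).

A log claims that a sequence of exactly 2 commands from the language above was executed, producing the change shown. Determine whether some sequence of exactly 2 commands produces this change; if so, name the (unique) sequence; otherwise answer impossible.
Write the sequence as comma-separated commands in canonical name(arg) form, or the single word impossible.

key: running straight(1) before spin(left) would end elsewhere — order is forced
t0: x=2 y=3 heading=left
[1] after spin(left): x=2 y=3 heading=down
[2] after straight(1): x=2 y=2 heading=down
all 9 alternatives checked — unique.

spin(left), straight(1)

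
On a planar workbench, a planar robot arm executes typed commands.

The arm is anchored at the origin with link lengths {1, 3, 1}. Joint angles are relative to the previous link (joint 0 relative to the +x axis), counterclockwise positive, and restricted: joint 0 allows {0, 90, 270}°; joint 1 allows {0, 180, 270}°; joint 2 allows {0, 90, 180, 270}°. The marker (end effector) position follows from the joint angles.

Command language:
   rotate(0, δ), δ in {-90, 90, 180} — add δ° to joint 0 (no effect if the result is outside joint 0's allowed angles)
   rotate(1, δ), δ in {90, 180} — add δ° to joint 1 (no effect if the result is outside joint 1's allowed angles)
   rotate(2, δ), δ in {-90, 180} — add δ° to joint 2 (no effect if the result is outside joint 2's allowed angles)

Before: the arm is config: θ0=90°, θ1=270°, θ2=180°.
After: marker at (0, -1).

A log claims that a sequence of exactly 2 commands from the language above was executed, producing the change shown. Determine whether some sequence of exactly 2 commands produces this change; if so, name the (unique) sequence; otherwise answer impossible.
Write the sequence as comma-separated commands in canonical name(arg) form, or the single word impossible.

rotate(1, 90), rotate(1, 180)

key: order matters: swapping rotate(1, 90) and rotate(1, 180) lands elsewhere
begin: config: θ0=90°, θ1=270°, θ2=180°
step 1 (rotate(1, 90)): config: θ0=90°, θ1=0°, θ2=180°
step 2 (rotate(1, 180)): config: θ0=90°, θ1=180°, θ2=180°
all 49 alternatives checked — unique.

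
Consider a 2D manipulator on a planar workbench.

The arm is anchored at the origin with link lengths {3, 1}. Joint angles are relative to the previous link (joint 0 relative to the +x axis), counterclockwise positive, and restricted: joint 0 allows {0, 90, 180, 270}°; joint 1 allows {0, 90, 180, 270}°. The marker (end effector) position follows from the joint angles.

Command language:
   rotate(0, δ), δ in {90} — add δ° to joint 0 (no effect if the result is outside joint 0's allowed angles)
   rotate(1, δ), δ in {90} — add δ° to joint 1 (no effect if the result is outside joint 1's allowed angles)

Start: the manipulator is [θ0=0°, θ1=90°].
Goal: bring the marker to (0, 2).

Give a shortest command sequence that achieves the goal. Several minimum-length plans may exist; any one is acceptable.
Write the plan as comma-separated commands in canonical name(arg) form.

start: [θ0=0°, θ1=90°]
step 1 (rotate(0, 90)): [θ0=90°, θ1=90°]
step 2 (rotate(1, 90)): [θ0=90°, θ1=180°]
shorter routes all fall short; 2 is best.

rotate(0, 90), rotate(1, 90)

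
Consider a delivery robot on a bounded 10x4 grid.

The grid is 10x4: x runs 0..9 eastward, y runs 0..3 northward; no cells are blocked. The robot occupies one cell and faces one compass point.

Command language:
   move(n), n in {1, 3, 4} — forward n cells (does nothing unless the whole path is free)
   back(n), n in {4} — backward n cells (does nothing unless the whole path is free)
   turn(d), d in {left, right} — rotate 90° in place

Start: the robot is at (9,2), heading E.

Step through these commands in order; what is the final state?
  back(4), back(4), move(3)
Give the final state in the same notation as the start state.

at (4,2), heading E

start: at (9,2), heading E
t=1 back(4) ⇒ at (5,2), heading E
t=2 back(4) ⇒ at (1,2), heading E
t=3 move(3) ⇒ at (4,2), heading E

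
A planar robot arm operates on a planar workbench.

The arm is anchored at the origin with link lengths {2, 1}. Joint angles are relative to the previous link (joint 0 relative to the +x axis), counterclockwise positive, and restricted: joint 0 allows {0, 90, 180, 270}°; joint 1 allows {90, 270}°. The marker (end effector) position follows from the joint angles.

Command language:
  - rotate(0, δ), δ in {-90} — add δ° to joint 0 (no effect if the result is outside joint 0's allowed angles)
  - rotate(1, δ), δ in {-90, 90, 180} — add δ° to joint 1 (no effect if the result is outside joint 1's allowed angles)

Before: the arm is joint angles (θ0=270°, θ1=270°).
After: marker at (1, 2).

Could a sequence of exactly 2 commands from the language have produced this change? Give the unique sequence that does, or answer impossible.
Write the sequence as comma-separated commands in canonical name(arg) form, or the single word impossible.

initial: joint angles (θ0=270°, θ1=270°)
step 1 (rotate(0, -90)): joint angles (θ0=180°, θ1=270°)
step 2 (rotate(0, -90)): joint angles (θ0=90°, θ1=270°)
uniquely the one of 16 2-step routes that fits.

rotate(0, -90), rotate(0, -90)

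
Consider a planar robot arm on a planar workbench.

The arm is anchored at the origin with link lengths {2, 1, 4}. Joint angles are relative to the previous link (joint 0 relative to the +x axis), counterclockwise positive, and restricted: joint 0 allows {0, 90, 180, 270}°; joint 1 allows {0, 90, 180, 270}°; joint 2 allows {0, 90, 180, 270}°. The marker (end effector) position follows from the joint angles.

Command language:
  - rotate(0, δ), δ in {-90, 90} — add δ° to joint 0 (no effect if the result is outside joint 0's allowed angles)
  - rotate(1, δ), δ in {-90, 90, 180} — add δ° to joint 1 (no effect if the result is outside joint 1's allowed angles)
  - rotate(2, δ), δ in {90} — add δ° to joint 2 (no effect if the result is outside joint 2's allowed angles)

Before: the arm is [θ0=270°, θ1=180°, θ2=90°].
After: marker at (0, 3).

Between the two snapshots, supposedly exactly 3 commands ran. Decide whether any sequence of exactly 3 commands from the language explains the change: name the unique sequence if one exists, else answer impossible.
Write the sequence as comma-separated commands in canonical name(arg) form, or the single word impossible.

begin: [θ0=270°, θ1=180°, θ2=90°]
1. rotate(2, 90) → [θ0=270°, θ1=180°, θ2=180°]
2. rotate(2, 90) → [θ0=270°, θ1=180°, θ2=270°]
3. rotate(2, 90) → [θ0=270°, θ1=180°, θ2=0°]
no rival 3-sequence matches.

rotate(2, 90), rotate(2, 90), rotate(2, 90)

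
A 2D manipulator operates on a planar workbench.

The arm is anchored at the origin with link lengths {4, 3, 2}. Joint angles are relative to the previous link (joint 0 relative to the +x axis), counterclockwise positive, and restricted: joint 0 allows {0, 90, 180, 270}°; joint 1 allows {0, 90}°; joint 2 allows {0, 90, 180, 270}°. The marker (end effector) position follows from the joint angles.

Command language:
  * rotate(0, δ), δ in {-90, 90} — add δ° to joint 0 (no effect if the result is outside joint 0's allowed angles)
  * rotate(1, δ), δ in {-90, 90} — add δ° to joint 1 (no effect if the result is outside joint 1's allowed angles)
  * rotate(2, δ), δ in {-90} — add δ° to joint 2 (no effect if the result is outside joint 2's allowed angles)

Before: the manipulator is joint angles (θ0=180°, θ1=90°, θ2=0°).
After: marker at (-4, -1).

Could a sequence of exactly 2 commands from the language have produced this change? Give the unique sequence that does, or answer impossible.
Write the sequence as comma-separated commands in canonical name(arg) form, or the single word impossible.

t0: joint angles (θ0=180°, θ1=90°, θ2=0°)
t=1 rotate(2, -90) ⇒ joint angles (θ0=180°, θ1=90°, θ2=270°)
t=2 rotate(2, -90) ⇒ joint angles (θ0=180°, θ1=90°, θ2=180°)
uniquely the one of 25 2-step routes that fits.

rotate(2, -90), rotate(2, -90)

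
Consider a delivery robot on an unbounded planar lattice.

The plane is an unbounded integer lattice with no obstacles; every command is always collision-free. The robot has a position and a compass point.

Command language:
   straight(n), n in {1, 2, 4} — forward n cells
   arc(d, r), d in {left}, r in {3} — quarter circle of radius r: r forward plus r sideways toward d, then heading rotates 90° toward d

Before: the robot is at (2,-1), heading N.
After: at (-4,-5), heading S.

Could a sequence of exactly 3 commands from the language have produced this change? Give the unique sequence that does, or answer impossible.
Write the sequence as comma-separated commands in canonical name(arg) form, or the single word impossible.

key: position moved to (-4,-5) AND the heading swung to S — translation plus rotation needed
start: at (2,-1), heading N
step 1 (arc(left, 3)): at (-1,2), heading W
step 2 (arc(left, 3)): at (-4,-1), heading S
step 3 (straight(4)): at (-4,-5), heading S
no rival 3-sequence matches.

arc(left, 3), arc(left, 3), straight(4)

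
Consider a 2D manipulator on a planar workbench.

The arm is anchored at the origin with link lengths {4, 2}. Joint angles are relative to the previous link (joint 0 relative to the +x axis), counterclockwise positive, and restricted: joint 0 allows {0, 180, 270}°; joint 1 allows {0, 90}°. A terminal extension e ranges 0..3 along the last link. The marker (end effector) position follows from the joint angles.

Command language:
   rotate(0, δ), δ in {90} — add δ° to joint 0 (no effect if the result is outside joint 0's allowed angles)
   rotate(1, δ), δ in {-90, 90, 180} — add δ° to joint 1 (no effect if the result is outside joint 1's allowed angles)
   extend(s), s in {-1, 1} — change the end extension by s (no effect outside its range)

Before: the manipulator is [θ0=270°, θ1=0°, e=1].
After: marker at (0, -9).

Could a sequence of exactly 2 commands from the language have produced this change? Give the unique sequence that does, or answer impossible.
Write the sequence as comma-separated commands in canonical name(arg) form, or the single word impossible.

extend(1), extend(1)

from: [θ0=270°, θ1=0°, e=1]
[1] after extend(1): [θ0=270°, θ1=0°, e=2]
[2] after extend(1): [θ0=270°, θ1=0°, e=3]
all 36 alternatives checked — unique.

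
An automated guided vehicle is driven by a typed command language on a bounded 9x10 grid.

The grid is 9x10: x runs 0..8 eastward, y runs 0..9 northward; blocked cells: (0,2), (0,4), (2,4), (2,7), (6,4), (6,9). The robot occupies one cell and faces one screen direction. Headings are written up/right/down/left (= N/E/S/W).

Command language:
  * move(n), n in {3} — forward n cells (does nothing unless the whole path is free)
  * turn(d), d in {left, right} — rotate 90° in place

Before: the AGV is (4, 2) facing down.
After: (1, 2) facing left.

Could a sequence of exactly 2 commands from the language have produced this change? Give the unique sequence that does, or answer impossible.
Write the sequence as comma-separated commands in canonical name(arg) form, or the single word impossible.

key: position moved to (1,2) AND the heading swung to W — translation plus rotation needed
begin: (4, 2) facing down
t=1 turn(right) ⇒ (4, 2) facing left
t=2 move(3) ⇒ (1, 2) facing left
all 9 alternatives checked — unique.

turn(right), move(3)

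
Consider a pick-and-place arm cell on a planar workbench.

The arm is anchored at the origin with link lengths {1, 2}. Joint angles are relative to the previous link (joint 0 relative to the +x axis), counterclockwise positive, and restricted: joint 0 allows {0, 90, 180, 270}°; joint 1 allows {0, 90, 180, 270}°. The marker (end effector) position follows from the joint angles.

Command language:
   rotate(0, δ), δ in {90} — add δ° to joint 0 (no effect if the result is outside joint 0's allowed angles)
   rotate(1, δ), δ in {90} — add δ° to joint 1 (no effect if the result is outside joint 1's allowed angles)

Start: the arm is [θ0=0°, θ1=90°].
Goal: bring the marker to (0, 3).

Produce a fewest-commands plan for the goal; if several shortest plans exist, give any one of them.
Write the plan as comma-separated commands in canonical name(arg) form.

t0: [θ0=0°, θ1=90°]
t=1 rotate(0, 90) ⇒ [θ0=90°, θ1=90°]
t=2 rotate(1, 90) ⇒ [θ0=90°, θ1=180°]
t=3 rotate(1, 90) ⇒ [θ0=90°, θ1=270°]
t=4 rotate(1, 90) ⇒ [θ0=90°, θ1=0°]
nothing shorter than 4 reaches the goal.

rotate(0, 90), rotate(1, 90), rotate(1, 90), rotate(1, 90)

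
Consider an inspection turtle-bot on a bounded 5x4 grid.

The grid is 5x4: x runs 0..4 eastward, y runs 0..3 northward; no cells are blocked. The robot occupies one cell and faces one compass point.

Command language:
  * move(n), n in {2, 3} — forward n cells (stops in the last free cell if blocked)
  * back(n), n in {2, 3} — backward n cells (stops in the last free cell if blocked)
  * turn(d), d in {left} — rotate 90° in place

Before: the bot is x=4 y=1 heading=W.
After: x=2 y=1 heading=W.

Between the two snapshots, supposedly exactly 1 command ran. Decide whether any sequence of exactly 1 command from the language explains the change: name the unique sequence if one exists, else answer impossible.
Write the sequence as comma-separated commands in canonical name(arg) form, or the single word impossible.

move(2)

key: heading stays W — the single command does not turn
initial: x=4 y=1 heading=W
[1] after move(2): x=2 y=1 heading=W
no other 1-command option fits: unique.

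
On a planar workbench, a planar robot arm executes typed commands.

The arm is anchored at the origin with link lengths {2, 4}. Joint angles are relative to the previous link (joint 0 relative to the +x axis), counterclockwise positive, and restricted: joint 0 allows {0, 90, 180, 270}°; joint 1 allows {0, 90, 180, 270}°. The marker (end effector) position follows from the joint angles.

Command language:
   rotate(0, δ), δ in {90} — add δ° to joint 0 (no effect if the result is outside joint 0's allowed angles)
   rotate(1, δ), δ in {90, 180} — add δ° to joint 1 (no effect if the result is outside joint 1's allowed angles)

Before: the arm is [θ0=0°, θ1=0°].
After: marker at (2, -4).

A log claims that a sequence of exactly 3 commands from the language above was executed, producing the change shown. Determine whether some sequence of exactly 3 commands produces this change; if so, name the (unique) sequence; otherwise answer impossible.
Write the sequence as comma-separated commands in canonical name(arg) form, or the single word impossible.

rotate(1, 90), rotate(1, 90), rotate(1, 90)

initial: [θ0=0°, θ1=0°]
step 1 (rotate(1, 90)): [θ0=0°, θ1=90°]
step 2 (rotate(1, 90)): [θ0=0°, θ1=180°]
step 3 (rotate(1, 90)): [θ0=0°, θ1=270°]
no rival 3-sequence matches.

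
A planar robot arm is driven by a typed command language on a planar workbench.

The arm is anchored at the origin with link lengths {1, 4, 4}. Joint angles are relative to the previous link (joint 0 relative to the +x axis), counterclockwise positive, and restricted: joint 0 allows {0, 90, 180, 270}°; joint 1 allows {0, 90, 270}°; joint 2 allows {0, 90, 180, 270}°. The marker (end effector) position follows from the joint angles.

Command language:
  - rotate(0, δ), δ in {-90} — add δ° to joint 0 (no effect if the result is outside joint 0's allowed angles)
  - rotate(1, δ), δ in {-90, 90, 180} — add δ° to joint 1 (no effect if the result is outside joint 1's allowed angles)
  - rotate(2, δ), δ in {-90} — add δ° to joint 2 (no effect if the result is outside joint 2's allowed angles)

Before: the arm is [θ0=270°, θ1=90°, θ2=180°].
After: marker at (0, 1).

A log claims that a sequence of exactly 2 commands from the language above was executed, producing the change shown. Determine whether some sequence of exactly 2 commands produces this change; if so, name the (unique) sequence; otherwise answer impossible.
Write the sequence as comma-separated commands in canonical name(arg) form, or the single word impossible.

rotate(0, -90), rotate(0, -90)

initial: [θ0=270°, θ1=90°, θ2=180°]
step 1 (rotate(0, -90)): [θ0=180°, θ1=90°, θ2=180°]
step 2 (rotate(0, -90)): [θ0=90°, θ1=90°, θ2=180°]
all 25 alternatives checked — unique.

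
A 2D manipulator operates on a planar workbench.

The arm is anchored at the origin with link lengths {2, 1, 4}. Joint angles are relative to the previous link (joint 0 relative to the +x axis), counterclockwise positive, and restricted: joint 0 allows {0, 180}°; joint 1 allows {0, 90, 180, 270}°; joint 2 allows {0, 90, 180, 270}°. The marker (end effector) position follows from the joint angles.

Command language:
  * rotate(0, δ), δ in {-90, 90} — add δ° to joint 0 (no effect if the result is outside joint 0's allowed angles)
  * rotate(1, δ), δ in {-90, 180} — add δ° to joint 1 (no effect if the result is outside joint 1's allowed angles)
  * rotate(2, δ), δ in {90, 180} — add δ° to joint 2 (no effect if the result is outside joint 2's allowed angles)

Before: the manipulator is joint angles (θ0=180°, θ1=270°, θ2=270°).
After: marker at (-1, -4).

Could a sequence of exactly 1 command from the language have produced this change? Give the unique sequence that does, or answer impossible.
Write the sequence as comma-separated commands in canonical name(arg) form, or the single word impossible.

t0: joint angles (θ0=180°, θ1=270°, θ2=270°)
t=1 rotate(1, -90) ⇒ joint angles (θ0=180°, θ1=180°, θ2=270°)
no other 1-command option fits: unique.

rotate(1, -90)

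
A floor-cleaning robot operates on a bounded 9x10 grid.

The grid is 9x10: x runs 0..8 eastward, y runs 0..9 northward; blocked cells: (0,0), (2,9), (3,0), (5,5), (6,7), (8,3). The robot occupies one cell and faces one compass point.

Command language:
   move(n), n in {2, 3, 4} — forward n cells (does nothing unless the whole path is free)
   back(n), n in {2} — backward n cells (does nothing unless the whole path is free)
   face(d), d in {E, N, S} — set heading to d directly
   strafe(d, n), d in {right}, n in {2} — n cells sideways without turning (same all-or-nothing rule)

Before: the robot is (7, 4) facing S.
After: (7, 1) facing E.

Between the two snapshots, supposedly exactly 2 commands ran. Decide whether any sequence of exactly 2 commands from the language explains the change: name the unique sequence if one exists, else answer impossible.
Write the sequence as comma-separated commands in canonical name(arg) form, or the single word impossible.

move(3), face(E)

key: cell and facing (now E) both changed — the 2 commands mix motion and turning
t0: (7, 4) facing S
[1] after move(3): (7, 1) facing S
[2] after face(E): (7, 1) facing E
all 64 alternatives checked — unique.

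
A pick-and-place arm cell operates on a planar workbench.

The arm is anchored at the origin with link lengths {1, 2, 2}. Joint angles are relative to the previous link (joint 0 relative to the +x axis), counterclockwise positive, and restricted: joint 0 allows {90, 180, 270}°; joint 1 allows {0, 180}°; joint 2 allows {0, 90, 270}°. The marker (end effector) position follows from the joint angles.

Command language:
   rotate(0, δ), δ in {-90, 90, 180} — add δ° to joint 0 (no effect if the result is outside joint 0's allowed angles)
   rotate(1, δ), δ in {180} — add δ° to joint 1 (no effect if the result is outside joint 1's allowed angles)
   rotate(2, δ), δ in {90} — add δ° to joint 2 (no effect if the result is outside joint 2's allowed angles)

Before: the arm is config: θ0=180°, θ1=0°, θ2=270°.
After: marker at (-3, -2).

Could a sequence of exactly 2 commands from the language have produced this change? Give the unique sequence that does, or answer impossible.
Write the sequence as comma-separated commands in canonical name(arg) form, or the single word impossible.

from: config: θ0=180°, θ1=0°, θ2=270°
1. rotate(2, 90) → config: θ0=180°, θ1=0°, θ2=0°
2. rotate(2, 90) → config: θ0=180°, θ1=0°, θ2=90°
no other 2-command option fits: unique.

rotate(2, 90), rotate(2, 90)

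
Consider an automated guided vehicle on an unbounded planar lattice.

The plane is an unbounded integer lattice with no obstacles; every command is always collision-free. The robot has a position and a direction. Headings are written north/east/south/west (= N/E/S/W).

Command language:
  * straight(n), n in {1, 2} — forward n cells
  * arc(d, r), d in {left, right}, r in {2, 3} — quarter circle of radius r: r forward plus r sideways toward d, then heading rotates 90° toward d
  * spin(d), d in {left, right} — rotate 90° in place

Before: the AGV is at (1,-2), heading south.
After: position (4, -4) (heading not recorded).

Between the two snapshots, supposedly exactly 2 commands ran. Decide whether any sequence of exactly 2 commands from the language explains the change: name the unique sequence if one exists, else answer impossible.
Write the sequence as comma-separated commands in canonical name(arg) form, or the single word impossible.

arc(left, 2), straight(1)

key: running straight(1) before arc(left, 2) would end elsewhere — order is forced
start: at (1,-2), heading south
1. arc(left, 2) → at (3,-4), heading east
2. straight(1) → at (4,-4), heading east
no other 2-command option fits: unique.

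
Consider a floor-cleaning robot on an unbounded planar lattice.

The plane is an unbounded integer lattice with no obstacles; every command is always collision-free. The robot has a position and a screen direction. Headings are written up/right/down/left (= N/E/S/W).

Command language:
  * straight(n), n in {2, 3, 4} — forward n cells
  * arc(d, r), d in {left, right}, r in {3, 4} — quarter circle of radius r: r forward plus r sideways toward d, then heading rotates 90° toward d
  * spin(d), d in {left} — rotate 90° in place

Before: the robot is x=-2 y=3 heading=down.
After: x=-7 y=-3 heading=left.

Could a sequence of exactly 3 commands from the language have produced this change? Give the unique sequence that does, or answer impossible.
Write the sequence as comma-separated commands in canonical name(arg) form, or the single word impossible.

straight(3), arc(right, 3), straight(2)

key: running straight(2) before straight(3) would end elsewhere — order is forced
from: x=-2 y=3 heading=down
[1] after straight(3): x=-2 y=0 heading=down
[2] after arc(right, 3): x=-5 y=-3 heading=left
[3] after straight(2): x=-7 y=-3 heading=left
all 512 alternatives checked — unique.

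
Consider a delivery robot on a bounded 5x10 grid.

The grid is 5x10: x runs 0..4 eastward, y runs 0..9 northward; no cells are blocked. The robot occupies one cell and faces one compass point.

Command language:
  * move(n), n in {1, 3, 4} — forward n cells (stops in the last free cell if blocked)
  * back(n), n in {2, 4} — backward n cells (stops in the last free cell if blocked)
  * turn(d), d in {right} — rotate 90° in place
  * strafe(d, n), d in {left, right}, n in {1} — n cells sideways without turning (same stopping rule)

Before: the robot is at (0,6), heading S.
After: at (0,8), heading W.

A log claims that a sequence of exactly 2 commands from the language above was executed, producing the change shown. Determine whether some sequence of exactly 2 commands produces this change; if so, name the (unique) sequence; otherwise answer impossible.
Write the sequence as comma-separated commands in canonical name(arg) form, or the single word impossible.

key: cell and facing (now W) both changed — the 2 commands mix motion and turning
initial: at (0,6), heading S
[1] after back(2): at (0,8), heading S
[2] after turn(right): at (0,8), heading W
no rival 2-sequence matches.

back(2), turn(right)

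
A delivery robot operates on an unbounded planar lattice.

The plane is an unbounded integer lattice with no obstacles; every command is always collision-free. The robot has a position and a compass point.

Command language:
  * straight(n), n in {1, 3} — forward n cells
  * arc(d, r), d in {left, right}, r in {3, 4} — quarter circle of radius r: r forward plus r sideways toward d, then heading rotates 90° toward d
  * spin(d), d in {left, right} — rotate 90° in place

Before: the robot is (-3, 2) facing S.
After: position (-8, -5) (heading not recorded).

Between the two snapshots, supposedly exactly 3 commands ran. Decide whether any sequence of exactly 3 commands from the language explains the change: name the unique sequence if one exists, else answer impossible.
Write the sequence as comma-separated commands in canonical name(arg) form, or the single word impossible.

straight(3), arc(right, 4), straight(1)

key: running straight(1) before straight(3) would end elsewhere — order is forced
begin: (-3, 2) facing S
1. straight(3) → (-3, -1) facing S
2. arc(right, 4) → (-7, -5) facing W
3. straight(1) → (-8, -5) facing W
uniquely the one of 512 3-step routes that fits.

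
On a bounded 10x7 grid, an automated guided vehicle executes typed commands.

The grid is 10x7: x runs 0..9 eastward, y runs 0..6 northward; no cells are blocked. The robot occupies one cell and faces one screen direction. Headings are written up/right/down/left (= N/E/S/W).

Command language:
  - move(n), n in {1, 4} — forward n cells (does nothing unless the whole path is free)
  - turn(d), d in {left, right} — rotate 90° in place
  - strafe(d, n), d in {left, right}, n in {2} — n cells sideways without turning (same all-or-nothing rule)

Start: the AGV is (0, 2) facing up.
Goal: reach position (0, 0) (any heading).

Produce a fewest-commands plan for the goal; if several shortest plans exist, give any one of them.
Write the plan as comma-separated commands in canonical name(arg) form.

start: (0, 2) facing up
step 1 (turn(right)): (0, 2) facing right
step 2 (strafe(right, 2)): (0, 0) facing right
shorter routes all fall short; 2 is best.

turn(right), strafe(right, 2)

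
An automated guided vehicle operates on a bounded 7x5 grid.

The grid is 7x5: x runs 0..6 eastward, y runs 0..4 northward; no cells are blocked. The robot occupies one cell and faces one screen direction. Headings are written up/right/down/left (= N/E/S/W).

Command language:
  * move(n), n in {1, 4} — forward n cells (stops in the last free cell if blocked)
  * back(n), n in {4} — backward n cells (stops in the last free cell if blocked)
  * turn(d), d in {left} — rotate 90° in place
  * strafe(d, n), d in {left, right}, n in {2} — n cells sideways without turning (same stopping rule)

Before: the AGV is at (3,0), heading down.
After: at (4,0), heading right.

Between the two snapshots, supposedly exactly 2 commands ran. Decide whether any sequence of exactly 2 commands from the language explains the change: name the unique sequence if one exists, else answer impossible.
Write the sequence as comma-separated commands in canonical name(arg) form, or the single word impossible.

key: cell and facing (now E) both changed — the 2 commands mix motion and turning
initial: at (3,0), heading down
step 1 (turn(left)): at (3,0), heading right
step 2 (move(1)): at (4,0), heading right
uniquely the one of 36 2-step routes that fits.

turn(left), move(1)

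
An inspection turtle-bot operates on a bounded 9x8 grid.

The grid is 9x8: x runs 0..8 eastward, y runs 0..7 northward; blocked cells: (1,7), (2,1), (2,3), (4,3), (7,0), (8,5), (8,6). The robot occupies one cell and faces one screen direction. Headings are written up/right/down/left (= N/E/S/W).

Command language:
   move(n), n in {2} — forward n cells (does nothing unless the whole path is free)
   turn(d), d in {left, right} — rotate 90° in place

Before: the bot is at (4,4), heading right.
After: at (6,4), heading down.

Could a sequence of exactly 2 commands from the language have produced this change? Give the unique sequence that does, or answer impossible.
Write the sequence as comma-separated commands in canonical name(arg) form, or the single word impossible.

key: position moved to (6,4) AND the heading swung to S — translation plus rotation needed
start: at (4,4), heading right
step 1 (move(2)): at (6,4), heading right
step 2 (turn(right)): at (6,4), heading down
uniquely the one of 9 2-step routes that fits.

move(2), turn(right)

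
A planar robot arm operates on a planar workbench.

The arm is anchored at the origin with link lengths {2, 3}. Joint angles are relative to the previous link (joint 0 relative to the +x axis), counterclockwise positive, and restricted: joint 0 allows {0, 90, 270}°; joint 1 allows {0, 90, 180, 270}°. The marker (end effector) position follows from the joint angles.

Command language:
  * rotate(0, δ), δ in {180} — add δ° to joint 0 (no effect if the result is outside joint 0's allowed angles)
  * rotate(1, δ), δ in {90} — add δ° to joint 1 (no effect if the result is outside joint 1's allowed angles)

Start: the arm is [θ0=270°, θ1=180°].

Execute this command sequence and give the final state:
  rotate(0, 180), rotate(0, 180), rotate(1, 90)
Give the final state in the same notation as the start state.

[θ0=270°, θ1=270°]

begin: [θ0=270°, θ1=180°]
step 1 (rotate(0, 180)): [θ0=90°, θ1=180°]
step 2 (rotate(0, 180)): [θ0=270°, θ1=180°]
step 3 (rotate(1, 90)): [θ0=270°, θ1=270°]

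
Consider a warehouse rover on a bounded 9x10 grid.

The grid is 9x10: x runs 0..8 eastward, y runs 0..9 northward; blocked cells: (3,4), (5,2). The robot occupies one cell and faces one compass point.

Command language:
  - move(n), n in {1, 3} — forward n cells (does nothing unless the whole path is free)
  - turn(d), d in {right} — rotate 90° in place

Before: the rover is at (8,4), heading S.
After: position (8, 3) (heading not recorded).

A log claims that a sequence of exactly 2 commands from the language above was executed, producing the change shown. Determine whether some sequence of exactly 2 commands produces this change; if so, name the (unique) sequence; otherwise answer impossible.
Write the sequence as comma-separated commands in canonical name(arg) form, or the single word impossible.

key: running turn(right) before move(1) would end elsewhere — order is forced
t0: at (8,4), heading S
1. move(1) → at (8,3), heading S
2. turn(right) → at (8,3), heading W
no other 2-command option fits: unique.

move(1), turn(right)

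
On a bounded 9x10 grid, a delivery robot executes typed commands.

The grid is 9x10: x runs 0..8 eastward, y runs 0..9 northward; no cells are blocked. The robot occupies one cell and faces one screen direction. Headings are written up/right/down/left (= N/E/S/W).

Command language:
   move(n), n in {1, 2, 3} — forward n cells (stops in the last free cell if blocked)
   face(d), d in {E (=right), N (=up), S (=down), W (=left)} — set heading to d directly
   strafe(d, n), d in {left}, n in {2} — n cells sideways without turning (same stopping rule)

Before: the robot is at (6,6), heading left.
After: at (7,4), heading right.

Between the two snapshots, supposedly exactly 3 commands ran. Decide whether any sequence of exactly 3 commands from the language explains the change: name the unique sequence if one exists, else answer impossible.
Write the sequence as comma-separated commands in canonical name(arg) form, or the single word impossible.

strafe(left, 2), face(E), move(1)

key: order matters: swapping strafe(left, 2) and move(1) lands elsewhere
initial: at (6,6), heading left
[1] after strafe(left, 2): at (6,4), heading left
[2] after face(E): at (6,4), heading right
[3] after move(1): at (7,4), heading right
all 512 alternatives checked — unique.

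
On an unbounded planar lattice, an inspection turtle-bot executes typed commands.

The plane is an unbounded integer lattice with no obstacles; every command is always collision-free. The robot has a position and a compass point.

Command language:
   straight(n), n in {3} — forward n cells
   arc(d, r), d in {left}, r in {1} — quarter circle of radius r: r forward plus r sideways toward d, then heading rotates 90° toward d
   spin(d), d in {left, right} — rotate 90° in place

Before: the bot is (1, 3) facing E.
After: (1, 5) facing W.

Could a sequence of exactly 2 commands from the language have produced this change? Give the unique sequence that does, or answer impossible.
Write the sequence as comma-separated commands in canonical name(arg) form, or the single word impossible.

arc(left, 1), arc(left, 1)

key: cell and facing (now W) both changed — the 2 commands mix motion and turning
start: (1, 3) facing E
step 1 (arc(left, 1)): (2, 4) facing N
step 2 (arc(left, 1)): (1, 5) facing W
no other 2-command option fits: unique.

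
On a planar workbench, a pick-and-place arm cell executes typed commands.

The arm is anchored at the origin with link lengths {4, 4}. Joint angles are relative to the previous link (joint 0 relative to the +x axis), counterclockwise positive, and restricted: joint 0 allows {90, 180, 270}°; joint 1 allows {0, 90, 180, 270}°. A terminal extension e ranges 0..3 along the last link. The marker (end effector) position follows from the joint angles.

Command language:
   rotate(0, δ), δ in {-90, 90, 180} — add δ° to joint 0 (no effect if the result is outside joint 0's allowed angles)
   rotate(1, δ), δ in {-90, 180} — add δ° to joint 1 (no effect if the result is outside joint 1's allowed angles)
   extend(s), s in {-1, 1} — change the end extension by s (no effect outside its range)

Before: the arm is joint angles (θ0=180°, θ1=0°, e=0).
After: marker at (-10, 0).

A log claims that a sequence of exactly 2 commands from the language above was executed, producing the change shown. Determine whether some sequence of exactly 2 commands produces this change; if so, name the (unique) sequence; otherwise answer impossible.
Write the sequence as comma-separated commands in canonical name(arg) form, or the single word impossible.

begin: joint angles (θ0=180°, θ1=0°, e=0)
[1] after extend(1): joint angles (θ0=180°, θ1=0°, e=1)
[2] after extend(1): joint angles (θ0=180°, θ1=0°, e=2)
no rival 2-sequence matches.

extend(1), extend(1)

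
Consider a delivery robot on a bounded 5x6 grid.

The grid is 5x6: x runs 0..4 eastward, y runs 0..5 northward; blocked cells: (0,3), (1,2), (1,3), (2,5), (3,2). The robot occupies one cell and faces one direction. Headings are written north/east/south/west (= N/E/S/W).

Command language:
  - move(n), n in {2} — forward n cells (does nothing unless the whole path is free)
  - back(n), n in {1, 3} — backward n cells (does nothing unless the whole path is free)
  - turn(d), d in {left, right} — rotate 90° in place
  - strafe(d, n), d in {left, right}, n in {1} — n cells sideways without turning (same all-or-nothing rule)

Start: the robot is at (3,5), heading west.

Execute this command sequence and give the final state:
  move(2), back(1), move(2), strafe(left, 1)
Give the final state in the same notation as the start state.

at (4,4), heading west

begin: at (3,5), heading west
[1] after move(2): at (3,5), heading west
[2] after back(1): at (4,5), heading west
[3] after move(2): at (4,5), heading west
[4] after strafe(left, 1): at (4,4), heading west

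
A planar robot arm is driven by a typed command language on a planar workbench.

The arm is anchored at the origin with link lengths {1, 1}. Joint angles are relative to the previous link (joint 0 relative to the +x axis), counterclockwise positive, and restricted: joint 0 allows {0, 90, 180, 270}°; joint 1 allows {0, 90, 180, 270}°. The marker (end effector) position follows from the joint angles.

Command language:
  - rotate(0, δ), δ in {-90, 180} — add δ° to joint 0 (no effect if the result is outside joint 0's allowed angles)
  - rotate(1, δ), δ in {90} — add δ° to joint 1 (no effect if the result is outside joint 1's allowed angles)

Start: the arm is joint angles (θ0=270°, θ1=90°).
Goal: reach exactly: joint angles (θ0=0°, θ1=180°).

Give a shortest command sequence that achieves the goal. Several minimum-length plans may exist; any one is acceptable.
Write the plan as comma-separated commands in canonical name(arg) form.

rotate(1, 90), rotate(0, -90), rotate(0, 180)

begin: joint angles (θ0=270°, θ1=90°)
[1] after rotate(1, 90): joint angles (θ0=270°, θ1=180°)
[2] after rotate(0, -90): joint angles (θ0=180°, θ1=180°)
[3] after rotate(0, 180): joint angles (θ0=0°, θ1=180°)
nothing shorter than 3 reaches the goal.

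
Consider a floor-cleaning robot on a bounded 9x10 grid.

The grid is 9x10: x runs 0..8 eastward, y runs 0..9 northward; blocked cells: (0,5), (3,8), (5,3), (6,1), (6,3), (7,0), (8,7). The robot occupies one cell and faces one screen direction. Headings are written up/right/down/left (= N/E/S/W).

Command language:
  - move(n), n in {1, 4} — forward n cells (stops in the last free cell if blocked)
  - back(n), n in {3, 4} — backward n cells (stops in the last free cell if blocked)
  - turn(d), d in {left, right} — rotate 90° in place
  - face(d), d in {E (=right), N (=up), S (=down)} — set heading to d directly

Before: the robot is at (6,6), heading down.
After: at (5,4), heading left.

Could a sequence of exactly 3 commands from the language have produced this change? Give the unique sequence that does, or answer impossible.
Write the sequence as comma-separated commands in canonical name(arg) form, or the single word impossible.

move(4), turn(right), move(1)

key: cell and facing (now W) both changed — the 3 commands mix motion and turning
start: at (6,6), heading down
[1] after move(4): at (6,4), heading down
[2] after turn(right): at (6,4), heading left
[3] after move(1): at (5,4), heading left
all 729 alternatives checked — unique.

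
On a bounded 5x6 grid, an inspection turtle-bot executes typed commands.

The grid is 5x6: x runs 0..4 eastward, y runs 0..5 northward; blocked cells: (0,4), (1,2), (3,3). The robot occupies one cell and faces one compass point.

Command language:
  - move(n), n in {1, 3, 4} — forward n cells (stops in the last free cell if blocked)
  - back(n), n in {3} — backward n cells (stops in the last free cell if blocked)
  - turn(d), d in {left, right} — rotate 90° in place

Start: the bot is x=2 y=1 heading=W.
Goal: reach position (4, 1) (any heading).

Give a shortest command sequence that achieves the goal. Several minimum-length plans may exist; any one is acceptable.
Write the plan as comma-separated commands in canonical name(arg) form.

t0: x=2 y=1 heading=W
1. back(3) → x=4 y=1 heading=W
no 0-step plan works, so 1 is optimal.

back(3)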